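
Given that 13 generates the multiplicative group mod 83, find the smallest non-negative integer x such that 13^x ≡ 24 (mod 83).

67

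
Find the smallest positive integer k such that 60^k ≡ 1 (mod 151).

50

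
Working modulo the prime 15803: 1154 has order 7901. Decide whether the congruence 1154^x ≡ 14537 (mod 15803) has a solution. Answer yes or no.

no

14537 ∈ ⟨1154⟩ iff 14537^7901 ≡ 1 (mod 15803), since |⟨1154⟩| = 7901.
14537^7901 mod 15803 = 15802.
Since 15802 ≠ 1, 14537 does not lie in the subgroup.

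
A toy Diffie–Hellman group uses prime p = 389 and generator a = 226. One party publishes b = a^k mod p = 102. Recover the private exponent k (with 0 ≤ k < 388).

Baby-step giant-step with m = ceil(sqrt(388)) = 20.
Baby table (226^j mod 389 for j=0..19):
  0:1  1:226  2:117  3:379  4:74  5:386  6:100  7:38
  8:30  9:167  10:9  11:89  12:275  13:299  14:277  15:362
  16:122  17:342  18:270  19:336
Giant step factor: 226^(-20) ≡ 365 (mod 389).
Scan 102·365^i mod 389 for i = 0, 1, …:
  i=0: 102   i=1: 275
Match at i=1, j=12: k = 1·20 + 12 = 32.

32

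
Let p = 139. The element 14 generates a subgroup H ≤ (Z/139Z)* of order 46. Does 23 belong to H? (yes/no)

23 ∈ ⟨14⟩ iff 23^46 ≡ 1 (mod 139), since |⟨14⟩| = 46.
23^46 mod 139 = 1.
Since 1 = 1, 23 lies in the subgroup.

yes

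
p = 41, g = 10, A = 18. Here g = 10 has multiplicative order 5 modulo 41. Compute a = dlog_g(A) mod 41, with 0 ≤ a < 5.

2

Successive powers of 10 modulo 41:
  10^0=1  10^1=10  10^2=18
So 10^2 ≡ 18 (mod 41), giving a = 2.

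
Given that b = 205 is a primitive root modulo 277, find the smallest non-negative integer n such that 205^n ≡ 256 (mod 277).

144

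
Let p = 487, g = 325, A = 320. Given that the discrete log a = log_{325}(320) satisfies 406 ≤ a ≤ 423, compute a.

417

Compute 325^406 mod 487 = 240, then multiply by 325 repeatedly:
  325^406=240  325^407=80  325^408=189  325^409=63  325^410=21
  325^411=7  325^412=327  325^413=109  325^414=361  325^415=445
  325^416=473  325^417=320
Found 320 at exponent 417.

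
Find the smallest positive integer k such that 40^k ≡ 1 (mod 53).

The order of 40 must divide p − 1 = 52 = 2^2 · 13.
Divisors: 1, 2, 4, 13, 26, 52.
Check each in increasing order: 40^1 ≡ 40;  40^2 ≡ 10;  40^4 ≡ 47;  40^13 ≡ 52;  40^26 ≡ 1.
Smallest exponent giving 1 is 26.

26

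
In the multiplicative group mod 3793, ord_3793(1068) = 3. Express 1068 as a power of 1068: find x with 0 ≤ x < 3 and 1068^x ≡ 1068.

Successive powers of 1068 modulo 3793:
  1068^0=1  1068^1=1068
So 1068^1 ≡ 1068 (mod 3793), giving x = 1.

1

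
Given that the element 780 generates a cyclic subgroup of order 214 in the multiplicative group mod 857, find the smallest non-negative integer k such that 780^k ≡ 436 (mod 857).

128

Baby-step giant-step with m = ceil(sqrt(214)) = 15.
Baby table (780^j mod 857 for j=0..14):
  0:1  1:780  2:787  3:248  4:615  5:637  6:657  7:831
  8:288  9:106  10:408  11:293  12:578  13:58  14:676
Giant step factor: 780^(-15) ≡ 598 (mod 857).
Scan 436·598^i mod 857 for i = 0, 1, …:
  i=0: 436   i=1: 200   i=2: 477   i=3: 722
  i=4: 685   i=5: 841   i=6: 716   i=7: 525
  i=8: 288
Match at i=8, j=8: k = 8·15 + 8 = 128.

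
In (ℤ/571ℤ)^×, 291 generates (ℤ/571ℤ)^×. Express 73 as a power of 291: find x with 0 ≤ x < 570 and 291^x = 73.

Baby-step giant-step with m = ceil(sqrt(570)) = 24.
Baby table (291^j mod 571 for j=0..23):
  0:1  1:291  2:173  3:95  4:237  5:447  6:460  7:246
  8:211  9:304  10:530  11:60  12:330  13:102  14:561  15:516
  16:554  17:192  18:485  19:98  20:539  21:395  22:174  23:386
Giant step factor: 291^(-24) ≡ 305 (mod 571).
Scan 73·305^i mod 571 for i = 0, 1, …:
  i=0: 73   i=1: 567   i=2: 493   i=3: 192
Match at i=3, j=17: x = 3·24 + 17 = 89.

89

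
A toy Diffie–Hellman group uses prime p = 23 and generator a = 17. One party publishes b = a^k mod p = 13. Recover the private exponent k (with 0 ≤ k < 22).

Successive powers of 17 modulo 23:
  17^0=1  17^1=17  17^2=13
So 17^2 ≡ 13 (mod 23), giving k = 2.

2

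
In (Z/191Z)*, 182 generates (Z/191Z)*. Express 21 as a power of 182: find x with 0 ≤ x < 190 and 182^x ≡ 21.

Baby-step giant-step with m = ceil(sqrt(190)) = 14.
Baby table (182^j mod 191 for j=0..13):
  0:1  1:182  2:81  3:35  4:67  5:161  6:79  7:53
  8:96  9:91  10:136  11:113  12:129  13:176
Giant step factor: 182^(-14) ≡ 133 (mod 191).
Scan 21·133^i mod 191 for i = 0, 1, …:
  i=0: 21   i=1: 119   i=2: 165   i=3: 171
  i=4: 14   i=5: 143   i=6: 110   i=7: 114
  i=8: 73   i=9: 159   i=10: 137   i=11: 76
  i=12: 176
Match at i=12, j=13: x = 12·14 + 13 = 181.

181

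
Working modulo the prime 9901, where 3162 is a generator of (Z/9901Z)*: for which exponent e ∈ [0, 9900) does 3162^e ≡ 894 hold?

5759

Baby-step giant-step with m = ceil(sqrt(9900)) = 100.
Baby table (3162^j mod 9901 for j=0..99):
  0:1  1:3162  2:8135  3:72  4:9842  5:1561  6:5184  7:5653
  8:3481  9:6911  10:1075  11:3107  12:2542  13:8093  14:5882  15:4806
  16:8438  17:7662  18:9398  19:3575  20:7109  21:3388  22:9875  23:6897
  24:6312  25:8029  26:1534  27:8919  28:3830  29:1537  30:8504  31:8433
  32:1753  33:8327  34:3215  35:7404  36:5484  37:3757  38:8335  39:8709
  40:3177  41:6060  42:3285  43:1021  44:676  45:8797  46:4205  47:9068
  48:9621  49:5730  50:9331  51:9543  52:6619  53:8465  54:3927  55:1320
  56:5519  57:5516  58:5931  59:1328  60:1112  61:1289  62:6507  63:856
  64:3699  65:3157  66:2226  67:8902  68:9482  69:1856  70:7280  71:9436
  72:4919  73:9308  74:6124  75:7633  76:6809  77:5284  78:5021  79:5099
  80:4210  81:5076  82:791  83:6090  84:9036  85:7447  86:2836  87:7027
  88:1530  89:6172  90:993  91:1249  92:8740  93:2189  94:819  95:5517
  96:9093  97:9463  98:1184  99:1230
Giant step factor: 3162^(-100) ≡ 3538 (mod 9901).
Scan 894·3538^i mod 9901 for i = 0, 1, …:
  i=0: 894   i=1: 4553   i=2: 9488   i=3: 4154
  i=4: 3768   i=5: 4438   i=6: 8559   i=7: 4484
  i=8: 2990   i=9: 4352     …   i=56: 1422
  i=57: 1328
Match at i=57, j=59: e = 57·100 + 59 = 5759.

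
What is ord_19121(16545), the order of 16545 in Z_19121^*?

4780

The order of 16545 must divide p − 1 = 19120 = 2^4 · 5 · 239.
Divisors: 1, 2, 4, 5, 8, 10, 16, 20, 40, 80, 239, 478, 956, 1195, 1912, 2390, 3824, 4780, 9560, 19120.
Check each in increasing order: 16545^1 ≡ 16545;  16545^2 ≡ 789;  16545^4 ≡ 10649;  16545^5 ≡ 6811;  16545^8 ≡ 13671;  16545^10 ≡ 2175;  16545^16 ≡ 7587;  16545^20 ≡ 7738;  16545^40 ≡ 8793;  16545^80 ≡ 10646;  16545^239 ≡ 12720;  16545^478 ≡ 15619;  16545^956 ≡ 7443;  16545^1195 ≡ 6889;  16545^1912 ≡ 4712;  16545^2390 ≡ 19120;  16545^3824 ≡ 3463;  16545^4780 ≡ 1.
Smallest exponent giving 1 is 4780.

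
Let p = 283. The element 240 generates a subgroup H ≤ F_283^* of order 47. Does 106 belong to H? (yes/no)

yes

106 ∈ ⟨240⟩ iff 106^47 ≡ 1 (mod 283), since |⟨240⟩| = 47.
106^47 mod 283 = 1.
Since 1 = 1, 106 lies in the subgroup.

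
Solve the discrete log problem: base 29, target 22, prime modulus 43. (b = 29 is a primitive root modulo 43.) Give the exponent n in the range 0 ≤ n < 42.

Baby-step giant-step with m = ceil(sqrt(42)) = 7.
Baby table (29^j mod 43 for j=0..6):
  0:1  1:29  2:24  3:8  4:17  5:20  6:21
Giant step factor: 29^(-7) ≡ 37 (mod 43).
Scan 22·37^i mod 43 for i = 0, 1, …:
  i=0: 22   i=1: 40   i=2: 18   i=3: 21
Match at i=3, j=6: n = 3·7 + 6 = 27.

27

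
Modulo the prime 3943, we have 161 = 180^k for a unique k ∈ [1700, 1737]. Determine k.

1733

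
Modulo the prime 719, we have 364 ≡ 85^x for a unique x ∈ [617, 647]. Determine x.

632

Compute 85^617 mod 719 = 143, then multiply by 85 repeatedly:
  85^617=143  85^618=651  85^619=691  85^620=496  85^621=458
  85^622=104  85^623=212  85^624=45  85^625=230  85^626=137
  85^627=141  85^628=481  85^629=621  85^630=298  85^631=165
  85^632=364
Found 364 at exponent 632.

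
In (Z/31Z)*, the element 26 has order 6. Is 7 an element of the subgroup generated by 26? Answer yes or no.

7 ∈ ⟨26⟩ iff 7^6 ≡ 1 (mod 31), since |⟨26⟩| = 6.
7^6 mod 31 = 4.
Since 4 ≠ 1, 7 does not lie in the subgroup.

no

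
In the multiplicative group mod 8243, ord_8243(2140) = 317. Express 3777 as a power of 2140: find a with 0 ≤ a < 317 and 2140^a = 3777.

Baby-step giant-step with m = ceil(sqrt(317)) = 18.
Baby table (2140^j mod 8243 for j=0..17):
  0:1  1:2140  2:4735  3:2253  4:7508  5:1513  6:6564  7:888
  8:4430  9:750  10:5858  11:6760  12:8178  13:1031  14:5459  15:1929
  16:6560  17:571
Giant step factor: 2140^(-18) ≡ 6395 (mod 8243).
Scan 3777·6395^i mod 8243 for i = 0, 1, …:
  i=0: 3777   i=1: 1925   i=2: 3576   i=3: 2438
  i=4: 3497   i=5: 56   i=6: 3671   i=7: 8224
  i=8: 2140
Match at i=8, j=1: a = 8·18 + 1 = 145.

145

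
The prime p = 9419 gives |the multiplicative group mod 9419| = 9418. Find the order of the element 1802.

9418

The order of 1802 must divide p − 1 = 9418 = 2 · 17 · 277.
Divisors: 1, 2, 17, 34, 277, 554, 4709, 9418.
Check each in increasing order: 1802^1 ≡ 1802;  1802^2 ≡ 7068;  1802^17 ≡ 8081;  1802^34 ≡ 634;  1802^277 ≡ 6252;  1802^554 ≡ 8073;  1802^4709 ≡ 9418;  1802^9418 ≡ 1.
Smallest exponent giving 1 is 9418.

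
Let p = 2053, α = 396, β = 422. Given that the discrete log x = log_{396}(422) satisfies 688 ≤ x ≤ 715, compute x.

705

Compute 396^688 mod 2053 = 1099, then multiply by 396 repeatedly:
  396^688=1099  396^689=2021  396^690=1699  396^691=1473  396^692=256
  396^693=779  396^694=534  396^695=5  396^696=1980  396^697=1887
  396^698=2013  396^699=584  396^700=1328  396^701=320  396^702=1487
  396^703=1694  396^704=1546  396^705=422
Found 422 at exponent 705.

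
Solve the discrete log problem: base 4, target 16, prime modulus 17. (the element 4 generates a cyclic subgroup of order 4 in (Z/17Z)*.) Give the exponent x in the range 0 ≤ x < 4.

2

Successive powers of 4 modulo 17:
  4^0=1  4^1=4  4^2=16
So 4^2 ≡ 16 (mod 17), giving x = 2.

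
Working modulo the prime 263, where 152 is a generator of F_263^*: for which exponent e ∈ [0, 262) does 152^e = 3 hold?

30

Successive powers of 152 modulo 263:
  152^0=1  152^1=152  152^2=223  152^3=232  152^4=22  152^5=188
  152^6=172  152^7=107  152^8=221  152^9=191  152^10=102  152^11=250
  152^12=128  152^13=257  152^14=140  152^15=240  152^16=186  152^17=131
  152^18=187  152^19=20  152^20=147  152^21=252  152^22=169  152^23=177
  152^24=78  152^25=21  152^26=36  152^27=212  152^28=138  152^29=199
  152^30=3
So 152^30 ≡ 3 (mod 263), giving e = 30.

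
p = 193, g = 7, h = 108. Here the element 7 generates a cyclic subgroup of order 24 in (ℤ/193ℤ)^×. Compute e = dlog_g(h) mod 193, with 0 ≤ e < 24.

16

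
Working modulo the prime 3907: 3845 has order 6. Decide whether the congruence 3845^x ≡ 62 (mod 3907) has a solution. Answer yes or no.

⟨3845⟩ has order 6; its elements mod 3907 are {1, 62, 63, 3844, 3845, 3906}.
62 is in this set.

yes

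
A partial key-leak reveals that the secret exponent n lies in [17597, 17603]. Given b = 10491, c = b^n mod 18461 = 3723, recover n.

17597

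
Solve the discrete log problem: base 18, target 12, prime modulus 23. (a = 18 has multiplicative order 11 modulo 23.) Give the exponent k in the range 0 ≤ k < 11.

9

Successive powers of 18 modulo 23:
  18^0=1  18^1=18  18^2=2  18^3=13  18^4=4  18^5=3
  18^6=8  18^7=6  18^8=16  18^9=12
So 18^9 ≡ 12 (mod 23), giving k = 9.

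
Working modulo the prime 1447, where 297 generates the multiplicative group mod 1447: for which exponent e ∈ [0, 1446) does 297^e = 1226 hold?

Baby-step giant-step with m = ceil(sqrt(1446)) = 39.
Baby table (297^j mod 1447 for j=0..38):
  0:1  1:297  2:1389  3:138  4:470  5:678  6:233  7:1192
  8:956  9:320  10:985  11:251  12:750  13:1359  14:1357  15:763
  16:879  17:603  18:1110  19:1201  20:735  21:1245  22:780  23:140
  24:1064  25:562  26:509  27:685  28:865  29:786  30:475  31:716
  32:1390  33:435  34:412  35:816  36:703  37:423  38:1189
Giant step factor: 297^(-39) ≡ 935 (mod 1447).
Scan 1226·935^i mod 1447 for i = 0, 1, …:
  i=0: 1226   i=1: 286   i=2: 1162   i=3: 1220
  i=4: 464   i=5: 1187   i=6: 1443   i=7: 601
  i=8: 499   i=9: 631     …   i=27: 126
  i=28: 603
Match at i=28, j=17: e = 28·39 + 17 = 1109.

1109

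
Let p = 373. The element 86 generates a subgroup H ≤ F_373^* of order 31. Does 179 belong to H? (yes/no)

no

179 ∈ ⟨86⟩ iff 179^31 ≡ 1 (mod 373), since |⟨86⟩| = 31.
179^31 mod 373 = 284.
Since 284 ≠ 1, 179 does not lie in the subgroup.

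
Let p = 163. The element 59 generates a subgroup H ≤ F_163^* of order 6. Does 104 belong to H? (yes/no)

yes

⟨59⟩ has order 6; its elements mod 163 are {1, 58, 59, 104, 105, 162}.
104 is in this set.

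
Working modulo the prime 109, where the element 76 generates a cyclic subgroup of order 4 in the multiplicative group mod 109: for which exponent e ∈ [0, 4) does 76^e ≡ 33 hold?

Successive powers of 76 modulo 109:
  76^0=1  76^1=76  76^2=108  76^3=33
So 76^3 ≡ 33 (mod 109), giving e = 3.

3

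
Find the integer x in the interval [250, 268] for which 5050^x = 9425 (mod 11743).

253

Compute 5050^250 mod 11743 = 9021, then multiply by 5050 repeatedly:
  5050^250=9021  5050^251=4953  5050^252=60  5050^253=9425
Found 9425 at exponent 253.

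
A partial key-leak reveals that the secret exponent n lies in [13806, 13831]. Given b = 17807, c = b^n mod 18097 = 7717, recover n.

Compute 17807^13806 mod 18097 = 10552, then multiply by 17807 repeatedly:
  17807^13806=10552  17807^13807=16410  17807^13808=611  17807^13809=3780  17807^13810=7717
Found 7717 at exponent 13810.

13810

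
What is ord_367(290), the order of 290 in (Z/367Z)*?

183

The order of 290 must divide p − 1 = 366 = 2 · 3 · 61.
Divisors: 1, 2, 3, 6, 61, 122, 183, 366.
Check each in increasing order: 290^1 ≡ 290;  290^2 ≡ 57;  290^3 ≡ 15;  290^6 ≡ 225;  290^61 ≡ 83;  290^122 ≡ 283;  290^183 ≡ 1.
Smallest exponent giving 1 is 183.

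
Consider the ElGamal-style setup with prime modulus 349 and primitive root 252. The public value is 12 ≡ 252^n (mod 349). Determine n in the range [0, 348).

Baby-step giant-step with m = ceil(sqrt(348)) = 19.
Baby table (252^j mod 349 for j=0..18):
  0:1  1:252  2:335  3:311  4:196  5:183  6:48  7:230
  8:26  9:270  10:334  11:59  12:210  13:221  14:201  15:47
  16:327  17:40  18:308
Giant step factor: 252^(-19) ≡ 43 (mod 349).
Scan 12·43^i mod 349 for i = 0, 1, …:
  i=0: 12   i=1: 167   i=2: 201
Match at i=2, j=14: n = 2·19 + 14 = 52.

52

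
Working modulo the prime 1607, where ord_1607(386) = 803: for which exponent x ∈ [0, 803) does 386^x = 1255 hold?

238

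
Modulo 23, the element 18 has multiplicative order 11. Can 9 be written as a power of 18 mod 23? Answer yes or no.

yes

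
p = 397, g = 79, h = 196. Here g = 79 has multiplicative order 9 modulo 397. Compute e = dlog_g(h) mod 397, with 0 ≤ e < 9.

8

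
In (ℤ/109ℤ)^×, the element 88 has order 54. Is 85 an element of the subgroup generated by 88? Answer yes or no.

no

85 ∈ ⟨88⟩ iff 85^54 ≡ 1 (mod 109), since |⟨88⟩| = 54.
85^54 mod 109 = 108.
Since 108 ≠ 1, 85 does not lie in the subgroup.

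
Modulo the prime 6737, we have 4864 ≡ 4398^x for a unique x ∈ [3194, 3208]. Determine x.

3196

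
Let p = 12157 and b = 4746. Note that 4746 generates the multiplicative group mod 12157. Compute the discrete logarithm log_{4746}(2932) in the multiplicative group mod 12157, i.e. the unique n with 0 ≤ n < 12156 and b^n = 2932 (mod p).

9530

Baby-step giant-step with m = ceil(sqrt(12156)) = 111.
Baby table (4746^j mod 12157 for j=0..110):
  0:1  1:4746  2:9752  3:1293  4:9450  5:2527  6:6340  7:1065
  8:9335  9:3802  10:3304  11:10411  12:4558  13:4965  14:3624  15:9506
  16:849  17:5387  18:531  19:3627  20:11587  21:5791  22:9266  23:4567
  24:11208  25:6293  26:8986  27:800  28:3816  29:8963  30:1055  31:10503
  32:3538  33:2531  34:1010  35:3602  36:2350  37:5131  38:1255  39:11457
  40:8818  41:5834  42:6675  43:10565  44:6022  45:11462  46:8234  47:5966
  48:983  49:9187  50:6500  51:6691  52:1402  53:4013  54:7836  55:1393
  56:9927  57:5167  58:1913  59:9976  60:6738  61:5638  62:391  63:7822
  64:7891  65:7126  66:11379  67:3340  68:11069  69:3077  70:2885  71:3428
  72:3222  73:10263  74:7256  75:8352  76:6772  77:8961  78:3720  79:3156
  80:952  81:7945  82:8113  83:3079  84:220  85:10775  86:5808  87:4849
  88:153  89:8875  90:8902  91:3317  92:11324  93:9764  94:9617  95:4904
  96:5886  97:10327  98:7075  99:316  100:4425  101:5911  102:7407  103:7735
  104:8327  105:9692  106:8301  107:7866  108:10046  109:10719  110:7486
Giant step factor: 4746^(-111) ≡ 6749 (mod 12157).
Scan 2932·6749^i mod 12157 for i = 0, 1, …:
  i=0: 2932   i=1: 8629   i=2: 5091   i=3: 3477
  i=4: 3263   i=5: 5660   i=6: 2046   i=7: 10259
  i=8: 3876   i=9: 9417     …   i=84: 5628
  i=85: 4904
Match at i=85, j=95: n = 85·111 + 95 = 9530.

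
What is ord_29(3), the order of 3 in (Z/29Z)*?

28

The order of 3 must divide p − 1 = 28 = 2^2 · 7.
Divisors: 1, 2, 4, 7, 14, 28.
Check each in increasing order: 3^1 ≡ 3;  3^2 ≡ 9;  3^4 ≡ 23;  3^7 ≡ 12;  3^14 ≡ 28;  3^28 ≡ 1.
Smallest exponent giving 1 is 28.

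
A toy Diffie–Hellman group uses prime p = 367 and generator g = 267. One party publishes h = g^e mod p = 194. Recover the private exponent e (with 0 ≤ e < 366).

127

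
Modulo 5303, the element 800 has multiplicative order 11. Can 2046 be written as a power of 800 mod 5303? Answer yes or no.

2046 ∈ ⟨800⟩ iff 2046^11 ≡ 1 (mod 5303), since |⟨800⟩| = 11.
2046^11 mod 5303 = 4290.
Since 4290 ≠ 1, 2046 does not lie in the subgroup.

no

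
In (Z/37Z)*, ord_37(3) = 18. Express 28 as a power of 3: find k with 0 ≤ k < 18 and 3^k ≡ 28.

Successive powers of 3 modulo 37:
  3^0=1  3^1=3  3^2=9  3^3=27  3^4=7  3^5=21
  3^6=26  3^7=4  3^8=12  3^9=36  3^10=34  3^11=28
So 3^11 ≡ 28 (mod 37), giving k = 11.

11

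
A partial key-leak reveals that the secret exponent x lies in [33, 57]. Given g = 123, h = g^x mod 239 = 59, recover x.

43

Compute 123^33 mod 239 = 131, then multiply by 123 repeatedly:
  123^33=131  123^34=100  123^35=111  123^36=30  123^37=105
  123^38=9  123^39=151  123^40=170  123^41=117  123^42=51
  123^43=59
Found 59 at exponent 43.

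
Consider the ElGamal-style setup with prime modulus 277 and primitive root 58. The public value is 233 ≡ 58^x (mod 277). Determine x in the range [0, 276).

263

Baby-step giant-step with m = ceil(sqrt(276)) = 17.
Baby table (58^j mod 277 for j=0..16):
  0:1  1:58  2:40  3:104  4:215  5:5  6:13  7:200
  8:243  9:244  10:25  11:65  12:169  13:107  14:112  15:125
  16:48
Giant step factor: 58^(-17) ≡ 99 (mod 277).
Scan 233·99^i mod 277 for i = 0, 1, …:
  i=0: 233   i=1: 76   i=2: 45   i=3: 23
  i=4: 61   i=5: 222   i=6: 95   i=7: 264
  i=8: 98   i=9: 7     …   i=14: 78
  i=15: 243
Match at i=15, j=8: x = 15·17 + 8 = 263.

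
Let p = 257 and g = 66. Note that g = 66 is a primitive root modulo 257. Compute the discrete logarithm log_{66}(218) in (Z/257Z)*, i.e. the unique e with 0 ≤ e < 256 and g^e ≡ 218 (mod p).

95

Baby-step giant-step with m = ceil(sqrt(256)) = 16.
Baby table (66^j mod 257 for j=0..15):
  0:1  1:66  2:244  3:170  4:169  5:103  6:116  7:203
  8:34  9:188  10:72  11:126  12:92  13:161  14:89  15:220
Giant step factor: 66^(-16) ≡ 255 (mod 257).
Scan 218·255^i mod 257 for i = 0, 1, …:
  i=0: 218   i=1: 78   i=2: 101   i=3: 55
  i=4: 147   i=5: 220
Match at i=5, j=15: e = 5·16 + 15 = 95.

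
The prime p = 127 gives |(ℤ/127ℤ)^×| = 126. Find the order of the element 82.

The order of 82 must divide p − 1 = 126 = 2 · 3^2 · 7.
Divisors: 1, 2, 3, 6, 7, 9, 14, 18, 21, 42, 63, 126.
Check each in increasing order: 82^1 ≡ 82;  82^2 ≡ 120;  82^3 ≡ 61;  82^6 ≡ 38;  82^7 ≡ 68;  82^9 ≡ 32;  82^14 ≡ 52;  82^18 ≡ 8;  82^21 ≡ 107;  82^42 ≡ 19;  82^63 ≡ 1.
Smallest exponent giving 1 is 63.

63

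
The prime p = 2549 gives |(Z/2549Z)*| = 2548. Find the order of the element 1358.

2548

The order of 1358 must divide p − 1 = 2548 = 2^2 · 7^2 · 13.
Divisors: 1, 2, 4, 7, 13, 14, 26, 28, 49, 52, 91, 98, 182, 196, 364, 637, 1274, 2548.
Check each in increasing order: 1358^1 ≡ 1358;  1358^2 ≡ 1237;  1358^4 ≡ 769;  1358^7 ≡ 1511;  1358^13 ≡ 418;  1358^14 ≡ 1766;  1358^26 ≡ 1392;  1358^28 ≡ 1329;  1358^49 ≡ 1120;  1358^52 ≡ 424;  1358^91 ≡ 1979;  1358^98 ≡ 292;  1358^182 ≡ 1177;  1358^196 ≡ 1147;  1358^364 ≡ 1222;  1358^637 ≡ 2192;  1358^1274 ≡ 2548;  1358^2548 ≡ 1.
Smallest exponent giving 1 is 2548.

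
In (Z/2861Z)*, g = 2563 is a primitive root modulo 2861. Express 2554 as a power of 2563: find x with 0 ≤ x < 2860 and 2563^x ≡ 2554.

2403

Baby-step giant-step with m = ceil(sqrt(2860)) = 54.
Baby table (2563^j mod 2861 for j=0..53):
  0:1  1:2563  2:113  3:658  4:1325  5:2829  6:953  7:2106
  8:1832  9:515  10:1024  11:975  12:1272  13:1457  14:686  15:1564
  16:271  17:2211  18:2013  19:936  20:1450  21:2772  22:773  23:1387
  24:1519  25:2237  26:2848  27:1013  28:1392  29:29  30:2802  31:416
  32:1916  33:1232  34:1933  35:1888  36:993  37:1630  38:630  39:1086
  40:2526  41:2556  42:2199  43:2728  44:2441  45:2137  46:1177  47:1157
  48:1395  49:1996  50:280  51:2390  52:169  53:1136
Giant step factor: 2563^(-54) ≡ 403 (mod 2861).
Scan 2554·403^i mod 2861 for i = 0, 1, …:
  i=0: 2554   i=1: 2163   i=2: 1945   i=3: 2782
  i=4: 2495   i=5: 1274   i=6: 1303   i=7: 1546
  i=8: 2201   i=9: 93     …   i=43: 2040
  i=44: 1013
Match at i=44, j=27: x = 44·54 + 27 = 2403.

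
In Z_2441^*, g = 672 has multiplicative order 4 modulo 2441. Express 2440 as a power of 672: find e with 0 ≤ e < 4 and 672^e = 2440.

Successive powers of 672 modulo 2441:
  672^0=1  672^1=672  672^2=2440
So 672^2 ≡ 2440 (mod 2441), giving e = 2.

2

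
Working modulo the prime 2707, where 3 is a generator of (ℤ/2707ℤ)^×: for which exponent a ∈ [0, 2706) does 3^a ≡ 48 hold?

Baby-step giant-step with m = ceil(sqrt(2706)) = 53.
Baby table (3^j mod 2707 for j=0..52):
  0:1  1:3  2:9  3:27  4:81  5:243  6:729  7:2187
  8:1147  9:734  10:2202  11:1192  12:869  13:2607  14:2407  15:1807
  16:7  17:21  18:63  19:189  20:567  21:1701  22:2396  23:1774
  24:2615  25:2431  26:1879  27:223  28:669  29:2007  30:607  31:1821
  32:49  33:147  34:441  35:1323  36:1262  37:1079  38:530  39:1590
  40:2063  41:775  42:2325  43:1561  44:1976  45:514  46:1542  47:1919
  48:343  49:1029  50:380  51:1140  52:713
Giant step factor: 3^(-53) ≡ 1730 (mod 2707).
Scan 48·1730^i mod 2707 for i = 0, 1, …:
  i=0: 48   i=1: 1830   i=2: 1417   i=3: 1575
  i=4: 1508   i=5: 1999   i=6: 1431   i=7: 1432
  i=8: 455   i=9: 2120     …   i=18: 693
  i=19: 2396
Match at i=19, j=22: a = 19·53 + 22 = 1029.

1029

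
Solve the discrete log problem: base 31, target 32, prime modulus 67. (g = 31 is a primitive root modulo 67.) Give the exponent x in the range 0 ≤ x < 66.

Baby-step giant-step with m = ceil(sqrt(66)) = 9.
Baby table (31^j mod 67 for j=0..8):
  0:1  1:31  2:23  3:43  4:60  5:51  6:40  7:34
  8:49
Giant step factor: 31^(-9) ≡ 3 (mod 67).
Scan 32·3^i mod 67 for i = 0, 1, …:
  i=0: 32   i=1: 29   i=2: 20   i=3: 60
Match at i=3, j=4: x = 3·9 + 4 = 31.

31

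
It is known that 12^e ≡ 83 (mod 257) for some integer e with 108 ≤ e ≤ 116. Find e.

Compute 12^108 mod 257 = 140, then multiply by 12 repeatedly:
  12^108=140  12^109=138  12^110=114  12^111=83
Found 83 at exponent 111.

111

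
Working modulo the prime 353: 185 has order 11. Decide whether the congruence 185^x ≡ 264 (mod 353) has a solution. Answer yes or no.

no

264 ∈ ⟨185⟩ iff 264^11 ≡ 1 (mod 353), since |⟨185⟩| = 11.
264^11 mod 353 = 7.
Since 7 ≠ 1, 264 does not lie in the subgroup.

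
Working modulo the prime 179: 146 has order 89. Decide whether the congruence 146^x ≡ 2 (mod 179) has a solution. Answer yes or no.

2 ∈ ⟨146⟩ iff 2^89 ≡ 1 (mod 179), since |⟨146⟩| = 89.
2^89 mod 179 = 178.
Since 178 ≠ 1, 2 does not lie in the subgroup.

no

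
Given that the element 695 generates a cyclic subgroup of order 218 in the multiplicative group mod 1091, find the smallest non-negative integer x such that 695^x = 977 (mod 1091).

Baby-step giant-step with m = ceil(sqrt(218)) = 15.
Baby table (695^j mod 1091 for j=0..14):
  0:1  1:695  2:803  3:584  4:28  5:913  6:664  7:1078
  8:784  9:471  10:45  11:727  12:132  13:96  14:169
Giant step factor: 695^(-15) ≡ 974 (mod 1091).
Scan 977·974^i mod 1091 for i = 0, 1, …:
  i=0: 977   i=1: 246   i=2: 675   i=3: 668
  i=4: 396   i=5: 581   i=6: 756   i=7: 1010
  i=8: 749   i=9: 738   i=10: 934   i=11: 913
Match at i=11, j=5: x = 11·15 + 5 = 170.

170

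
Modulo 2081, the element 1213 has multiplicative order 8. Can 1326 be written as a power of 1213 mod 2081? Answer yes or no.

no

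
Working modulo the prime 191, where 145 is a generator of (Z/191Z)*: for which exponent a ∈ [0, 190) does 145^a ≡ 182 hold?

139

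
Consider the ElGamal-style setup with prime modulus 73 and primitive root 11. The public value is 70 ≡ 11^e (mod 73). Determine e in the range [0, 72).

6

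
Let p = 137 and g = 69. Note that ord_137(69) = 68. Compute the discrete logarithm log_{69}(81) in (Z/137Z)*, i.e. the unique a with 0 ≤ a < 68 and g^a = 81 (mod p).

54

Baby-step giant-step with m = ceil(sqrt(68)) = 9.
Baby table (69^j mod 137 for j=0..8):
  0:1  1:69  2:103  3:120  4:60  5:30  6:15  7:76
  8:38
Giant step factor: 69^(-9) ≡ 101 (mod 137).
Scan 81·101^i mod 137 for i = 0, 1, …:
  i=0: 81   i=1: 98   i=2: 34   i=3: 9
  i=4: 87   i=5: 19   i=6: 1
Match at i=6, j=0: a = 6·9 + 0 = 54.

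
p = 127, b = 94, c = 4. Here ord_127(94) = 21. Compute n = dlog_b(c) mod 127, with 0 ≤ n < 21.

3

Successive powers of 94 modulo 127:
  94^0=1  94^1=94  94^2=73  94^3=4
So 94^3 ≡ 4 (mod 127), giving n = 3.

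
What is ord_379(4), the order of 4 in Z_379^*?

The order of 4 must divide p − 1 = 378 = 2 · 3^3 · 7.
Divisors: 1, 2, 3, 6, 7, 9, 14, 18, 21, 27, 42, 54, 63, 126, 189, 378.
Check each in increasing order: 4^1 ≡ 4;  4^2 ≡ 16;  4^3 ≡ 64;  4^6 ≡ 306;  4^7 ≡ 87;  4^9 ≡ 255;  4^14 ≡ 368;  4^18 ≡ 216;  4^21 ≡ 180;  4^27 ≡ 125;  4^42 ≡ 185;  4^54 ≡ 86;  4^63 ≡ 327;  4^126 ≡ 51;  4^189 ≡ 1.
Smallest exponent giving 1 is 189.

189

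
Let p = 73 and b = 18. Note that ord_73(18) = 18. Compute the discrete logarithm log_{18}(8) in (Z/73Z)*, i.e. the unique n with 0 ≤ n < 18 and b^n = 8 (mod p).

12

Successive powers of 18 modulo 73:
  18^0=1  18^1=18  18^2=32  18^3=65  18^4=2  18^5=36
  18^6=64  18^7=57  18^8=4  18^9=72  18^10=55  18^11=41
  18^12=8
So 18^12 ≡ 8 (mod 73), giving n = 12.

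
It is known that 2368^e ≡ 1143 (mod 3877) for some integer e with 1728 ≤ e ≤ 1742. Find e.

1741

Compute 2368^1728 mod 3877 = 1636, then multiply by 2368 repeatedly:
  2368^1728=1636  2368^1729=925  2368^1730=3772  2368^1731=3365  2368^1732=1085
  2368^1733=2706  2368^1734=3004  2368^1735=3054  2368^1736=1267  2368^1737=3335
  2368^1738=3708  2368^1739=3016  2368^1740=454  2368^1741=1143
Found 1143 at exponent 1741.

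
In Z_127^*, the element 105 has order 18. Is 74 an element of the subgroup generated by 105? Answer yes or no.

no

⟨105⟩ has order 18; its elements mod 127 are {1, 19, 20, 22, 24, 28, 37, 52, 59, 68, 75, 90, 99, 103, 105, 107, 108, 126}.
74 is not in this set.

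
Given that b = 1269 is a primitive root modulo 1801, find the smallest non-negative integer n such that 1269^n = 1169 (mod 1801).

1551

Baby-step giant-step with m = ceil(sqrt(1800)) = 43.
Baby table (1269^j mod 1801 for j=0..42):
  0:1  1:1269  2:267  3:235  4:1050  5:1511  6:1195  7:13
  8:288  9:1670  10:1254  11:1043  12:1633  13:1127  14:169  15:142
  16:98  17:93  18:952  19:1418  20:243  21:396  22:45  23:1274
  24:1209  25:1570  26:424  27:1358  28:1546  29:585  30:353  31:1309
  32:599  33:109  34:1445  35:287  36:401  37:987  38:808  39:583
  40:1417  41:775  42:129
Giant step factor: 1269^(-43) ≡ 673 (mod 1801).
Scan 1169·673^i mod 1801 for i = 0, 1, …:
  i=0: 1169   i=1: 1501   i=2: 1613   i=3: 1347
  i=4: 628   i=5: 1210   i=6: 278   i=7: 1591
  i=8: 949   i=9: 1123     …   i=35: 375
  i=36: 235
Match at i=36, j=3: n = 36·43 + 3 = 1551.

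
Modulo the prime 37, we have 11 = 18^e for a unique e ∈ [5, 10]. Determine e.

6

Compute 18^5 mod 37 = 15, then multiply by 18 repeatedly:
  18^5=15  18^6=11
Found 11 at exponent 6.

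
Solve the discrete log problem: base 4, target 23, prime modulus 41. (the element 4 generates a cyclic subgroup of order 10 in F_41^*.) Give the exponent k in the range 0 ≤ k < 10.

Successive powers of 4 modulo 41:
  4^0=1  4^1=4  4^2=16  4^3=23
So 4^3 ≡ 23 (mod 41), giving k = 3.

3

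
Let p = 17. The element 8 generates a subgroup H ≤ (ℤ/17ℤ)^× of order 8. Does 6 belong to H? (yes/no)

no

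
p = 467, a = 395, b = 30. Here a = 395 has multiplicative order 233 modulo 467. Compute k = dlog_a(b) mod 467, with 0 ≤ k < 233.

Baby-step giant-step with m = ceil(sqrt(233)) = 16.
Baby table (395^j mod 467 for j=0..15):
  0:1  1:395  2:47  3:352  4:341  5:199  6:149  7:13
  8:465  9:144  10:373  11:230  12:252  13:69  14:169  15:441
Giant step factor: 395^(-16) ≡ 117 (mod 467).
Scan 30·117^i mod 467 for i = 0, 1, …:
  i=0: 30   i=1: 241   i=2: 177   i=3: 161
  i=4: 157   i=5: 156   i=6: 39   i=7: 360
  i=8: 90   i=9: 256   i=10: 64   i=11: 16
  i=12: 4   i=13: 1
Match at i=13, j=0: k = 13·16 + 0 = 208.

208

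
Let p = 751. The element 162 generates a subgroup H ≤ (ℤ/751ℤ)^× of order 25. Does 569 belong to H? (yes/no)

⟨162⟩ has order 25; its elements mod 751 are {1, 51, 53, 80, 117, 162, 171, 179, 193, 325, 348, 392, 420, 450, 460, 466, 475, 481, 485, 499, 556, 569, 666, 703, 710}.
569 is in this set.

yes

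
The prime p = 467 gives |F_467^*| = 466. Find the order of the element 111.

466

The order of 111 must divide p − 1 = 466 = 2 · 233.
Divisors: 1, 2, 233, 466.
Check each in increasing order: 111^1 ≡ 111;  111^2 ≡ 179;  111^233 ≡ 466;  111^466 ≡ 1.
Smallest exponent giving 1 is 466.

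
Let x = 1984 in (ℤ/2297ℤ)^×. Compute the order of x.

2296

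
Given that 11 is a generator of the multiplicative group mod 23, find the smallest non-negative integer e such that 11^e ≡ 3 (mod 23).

14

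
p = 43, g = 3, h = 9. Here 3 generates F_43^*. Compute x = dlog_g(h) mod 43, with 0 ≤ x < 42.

2

Baby-step giant-step with m = ceil(sqrt(42)) = 7.
Baby table (3^j mod 43 for j=0..6):
  0:1  1:3  2:9  3:27  4:38  5:28  6:41
Giant step factor: 3^(-7) ≡ 7 (mod 43).
Scan 9·7^i mod 43 for i = 0, 1, …:
  i=0: 9
Match at i=0, j=2: x = 0·7 + 2 = 2.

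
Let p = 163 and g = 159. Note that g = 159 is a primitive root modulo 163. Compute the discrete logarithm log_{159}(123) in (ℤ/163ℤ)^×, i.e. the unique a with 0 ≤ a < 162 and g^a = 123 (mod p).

Successive powers of 159 modulo 163:
  159^0=1  159^1=159  159^2=16  159^3=99  159^4=93  159^5=117
  159^6=21  159^7=79  159^8=10  159^9=123
So 159^9 ≡ 123 (mod 163), giving a = 9.

9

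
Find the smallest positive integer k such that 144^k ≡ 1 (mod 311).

155

The order of 144 must divide p − 1 = 310 = 2 · 5 · 31.
Divisors: 1, 2, 5, 10, 31, 62, 155, 310.
Check each in increasing order: 144^1 ≡ 144;  144^2 ≡ 210;  144^5 ≡ 91;  144^10 ≡ 195;  144^31 ≡ 6;  144^62 ≡ 36;  144^155 ≡ 1.
Smallest exponent giving 1 is 155.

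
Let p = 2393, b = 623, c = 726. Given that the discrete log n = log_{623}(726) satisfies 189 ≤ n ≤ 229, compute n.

Compute 623^189 mod 2393 = 1421, then multiply by 623 repeatedly:
  623^189=1421  623^190=2266  623^191=2241  623^192=1024  623^193=1414
  623^194=298  623^195=1393  623^196=1573  623^197=1242  623^198=827
  623^199=726
Found 726 at exponent 199.

199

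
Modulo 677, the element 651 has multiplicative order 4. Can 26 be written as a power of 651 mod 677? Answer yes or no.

⟨651⟩ has order 4; its elements mod 677 are {1, 26, 651, 676}.
26 is in this set.

yes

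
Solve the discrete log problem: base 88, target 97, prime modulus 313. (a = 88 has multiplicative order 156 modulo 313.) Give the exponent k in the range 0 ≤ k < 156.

Baby-step giant-step with m = ceil(sqrt(156)) = 13.
Baby table (88^j mod 313 for j=0..12):
  0:1  1:88  2:232  3:71  4:301  5:196  6:33  7:87
  8:144  9:152  10:230  11:208  12:150
Giant step factor: 88^(-13) ≡ 29 (mod 313).
Scan 97·29^i mod 313 for i = 0, 1, …:
  i=0: 97   i=1: 309   i=2: 197   i=3: 79
  i=4: 100   i=5: 83   i=6: 216   i=7: 4
  i=8: 116   i=9: 234   i=10: 213   i=11: 230
Match at i=11, j=10: k = 11·13 + 10 = 153.

153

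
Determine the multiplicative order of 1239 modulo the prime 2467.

The order of 1239 must divide p − 1 = 2466 = 2 · 3^2 · 137.
Divisors: 1, 2, 3, 6, 9, 18, 137, 274, 411, 822, 1233, 2466.
Check each in increasing order: 1239^1 ≡ 1239;  1239^2 ≡ 647;  1239^3 ≡ 2325;  1239^6 ≡ 428;  1239^9 ≡ 899;  1239^18 ≡ 1492;  1239^137 ≡ 36;  1239^274 ≡ 1296;  1239^411 ≡ 2250;  1239^822 ≡ 216;  1239^1233 ≡ 1.
Smallest exponent giving 1 is 1233.

1233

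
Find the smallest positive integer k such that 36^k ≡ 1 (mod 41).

The order of 36 must divide p − 1 = 40 = 2^3 · 5.
Divisors: 1, 2, 4, 5, 8, 10, 20, 40.
Check each in increasing order: 36^1 ≡ 36;  36^2 ≡ 25;  36^4 ≡ 10;  36^5 ≡ 32;  36^8 ≡ 18;  36^10 ≡ 40;  36^20 ≡ 1.
Smallest exponent giving 1 is 20.

20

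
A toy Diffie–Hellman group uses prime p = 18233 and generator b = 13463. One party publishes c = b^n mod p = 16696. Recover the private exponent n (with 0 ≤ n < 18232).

Baby-step giant-step with m = ceil(sqrt(18232)) = 136.
Baby table (13463^j mod 18233 for j=0..135):
  0:1  1:13463  2:16349  3:16044  4:12254  5:3418  6:14675  7:14970
  8:11761  9:2971  10:13604  11:167  12:5662  13:13566  14:17330  15:4322
  16:5583  17:7503  18:2069  19:13156  20:3866  21:10976  22:9656  23:15671
  24:4630  25:13296  26:10687  27:2478  28:13157  29:17329  30:9092  31:7467
  32:9692  33:8048  34:9738  35:7424  36:14239  37:16128  38:12700  39:9259
  40:13129  41:5025  42:7145  43:14060  44:13007  45:3509  46:18197  47:7623
  48:13125  49:5872  50:14681  51:4583  52:457  53:8070  54:14196  55:2442
  56:2547  57:12221  58:14964  59:3915  60:14275  61:8505  62:17808  63:3387
  64:16681  65:442  66:6688  67:5990  68:17044  69:1067  70:15650  71:13635
  72:16394  73:1957  74:406  75:14311  76:882  77:4683  78:15748  79:2000
  80:14092  81:6231  82:16153  83:2848  84:16858  85:13103  86:1414  87:1430
  88:16275  89:4364  90:5806  91:1307  92:1296  93:17300  94:1558  95:7404
  96:241  97:17342  98:1781  99:1208  100:17701  101:3253  102:17706  103:15869
  104:8286  105:4924  106:14857  107:3781  108:15300  109:5699  110:1173  111:2321
  112:14494  113:3156  114:6338  115:16287  116:1823  117:1431  118:11505  119:2480
  120:3617  121:13561  122:4714  123:13742  124:16528  125:932  126:3212  127:12713
  128:1948  129:6870  130:13034  131:2350  132:3795  133:3219  134:15789  135:6993
Giant step factor: 13463^(-136) ≡ 16859 (mod 18233).
Scan 16696·16859^i mod 18233 for i = 0, 1, …:
  i=0: 16696   i=1: 15043   i=2: 7140   i=3: 17227
  i=4: 14769   i=5: 723   i=6: 9413   i=7: 11968
  i=8: 2134   i=9: 3397     …   i=22: 18228
  i=23: 6870
Match at i=23, j=129: n = 23·136 + 129 = 3257.

3257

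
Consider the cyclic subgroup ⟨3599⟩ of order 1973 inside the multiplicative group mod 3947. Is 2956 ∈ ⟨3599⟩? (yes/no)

2956 ∈ ⟨3599⟩ iff 2956^1973 ≡ 1 (mod 3947), since |⟨3599⟩| = 1973.
2956^1973 mod 3947 = 1.
Since 1 = 1, 2956 lies in the subgroup.

yes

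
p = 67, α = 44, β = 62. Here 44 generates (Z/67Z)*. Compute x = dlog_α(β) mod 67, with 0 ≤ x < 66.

30

Baby-step giant-step with m = ceil(sqrt(66)) = 9.
Baby table (44^j mod 67 for j=0..8):
  0:1  1:44  2:60  3:27  4:49  5:12  6:59  7:50
  8:56
Giant step factor: 44^(-9) ≡ 58 (mod 67).
Scan 62·58^i mod 67 for i = 0, 1, …:
  i=0: 62   i=1: 45   i=2: 64   i=3: 27
Match at i=3, j=3: x = 3·9 + 3 = 30.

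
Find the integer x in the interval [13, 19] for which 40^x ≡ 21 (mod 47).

Compute 40^13 mod 47 = 22, then multiply by 40 repeatedly:
  40^13=22  40^14=34  40^15=44  40^16=21
Found 21 at exponent 16.

16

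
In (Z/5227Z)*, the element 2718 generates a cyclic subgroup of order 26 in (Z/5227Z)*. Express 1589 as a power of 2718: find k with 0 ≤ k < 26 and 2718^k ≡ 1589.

8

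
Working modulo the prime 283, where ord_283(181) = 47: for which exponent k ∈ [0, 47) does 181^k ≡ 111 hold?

Baby-step giant-step with m = ceil(sqrt(47)) = 7.
Baby table (181^j mod 283 for j=0..6):
  0:1  1:181  2:216  3:42  4:244  5:16  6:66
Giant step factor: 181^(-7) ≡ 250 (mod 283).
Scan 111·250^i mod 283 for i = 0, 1, …:
  i=0: 111   i=1: 16
Match at i=1, j=5: k = 1·7 + 5 = 12.

12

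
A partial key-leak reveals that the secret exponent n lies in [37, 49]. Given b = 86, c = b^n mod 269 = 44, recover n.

Compute 86^37 mod 269 = 153, then multiply by 86 repeatedly:
  86^37=153  86^38=246  86^39=174  86^40=169  86^41=8
  86^42=150  86^43=257  86^44=44
Found 44 at exponent 44.

44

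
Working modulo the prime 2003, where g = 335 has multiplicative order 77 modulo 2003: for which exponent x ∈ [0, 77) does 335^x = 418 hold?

27

Successive powers of 335 modulo 2003:
  335^0=1  335^1=335  335^2=57  335^3=1068  335^4=1246  335^5=786
  335^6=917  335^7=736  335^8=191  335^9=1892  335^10=872  335^11=1685
  335^12=1632  335^13=1904  335^14=886  335^15=366  335^16=427  335^17=832
  335^18=303  335^19=1355  335^20=1247  335^21=1121  335^22=974  335^23=1804
  335^24=1437  335^25=675  335^26=1789  335^27=418
So 335^27 ≡ 418 (mod 2003), giving x = 27.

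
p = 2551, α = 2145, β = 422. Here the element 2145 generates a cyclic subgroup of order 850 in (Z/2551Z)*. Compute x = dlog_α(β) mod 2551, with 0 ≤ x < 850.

523

Baby-step giant-step with m = ceil(sqrt(850)) = 30.
Baby table (2145^j mod 2551 for j=0..29):
  0:1  1:2145  2:1572  3:2069  4:1816  5:2494  6:183  7:2232
  8:1964  9:1079  10:698  11:2324  12:326  13:296  14:2272  15:1030
  16:184  17:1826  18:985  19:597  20:2514  21:2267  22:509  23:2528
  24:1685  25:2109  26:882  27:1599  28:1311  29:893
Giant step factor: 2145^(-30) ≡ 444 (mod 2551).
Scan 422·444^i mod 2551 for i = 0, 1, …:
  i=0: 422   i=1: 1145   i=2: 731   i=3: 587
  i=4: 426   i=5: 370   i=6: 1016   i=7: 2128
  i=8: 962   i=9: 1111     …   i=16: 851
  i=17: 296
Match at i=17, j=13: x = 17·30 + 13 = 523.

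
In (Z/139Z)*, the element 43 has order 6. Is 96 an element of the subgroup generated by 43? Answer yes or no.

yes

⟨43⟩ has order 6; its elements mod 139 are {1, 42, 43, 96, 97, 138}.
96 is in this set.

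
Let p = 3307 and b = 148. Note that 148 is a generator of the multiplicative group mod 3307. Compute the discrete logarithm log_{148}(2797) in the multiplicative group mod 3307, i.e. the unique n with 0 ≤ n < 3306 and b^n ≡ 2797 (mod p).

1616

Baby-step giant-step with m = ceil(sqrt(3306)) = 58.
Baby table (148^j mod 3307 for j=0..57):
  0:1  1:148  2:2062  3:932  4:2349  5:417  6:2190  7:34
  8:1725  9:661  10:1925  11:498  12:950  13:1706  14:1156  15:2431
  16:2632  17:2617  18:397  19:2537  20:1785  21:2927  22:3286  23:199
  24:2996  25:270  26:276  27:1164  28:308  29:2593  30:152  31:2654
  32:2566  33:2770  34:3199  35:551  36:2180  37:1861  38:947  39:1262
  40:1584  41:2942  42:2199  43:1366  44:441  45:2435  46:3224  47:944
  48:818  49:2012  50:146  51:1766  52:115  53:485  54:2333  55:1356
  56:2268  57:1657
Giant step factor: 148^(-58) ≡ 1130 (mod 3307).
Scan 2797·1130^i mod 3307 for i = 0, 1, …:
  i=0: 2797   i=1: 2425   i=2: 2054   i=3: 2813
  i=4: 663   i=5: 1808   i=6: 2621   i=7: 1965
  i=8: 1453   i=9: 1618     …   i=26: 2874
  i=27: 146
Match at i=27, j=50: n = 27·58 + 50 = 1616.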